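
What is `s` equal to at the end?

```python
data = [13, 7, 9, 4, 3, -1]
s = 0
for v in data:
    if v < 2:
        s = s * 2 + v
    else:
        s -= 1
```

v=13: not <2, s = 0-1 = -1
v=7: not <2, s = (-1)-1 = -2
v=9: not <2, s = (-2)-1 = -3
v=4: not <2, s = (-3)-1 = -4
v=3: not <2, s = (-4)-1 = -5
v=-1: <2, s = (-5)*2+(-1) = -11

-11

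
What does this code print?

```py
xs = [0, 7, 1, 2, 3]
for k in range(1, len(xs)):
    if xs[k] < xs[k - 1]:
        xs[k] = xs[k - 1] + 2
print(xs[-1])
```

k=1: 7>=0, unchanged → [0, 7, 1, 2, 3]
k=2: 1<7, xs[2] = 7+2 = 9 → [0, 7, 9, 2, 3]
k=3: 2<9, xs[3] = 9+2 = 11 → [0, 7, 9, 11, 3]
k=4: 3<11, xs[4] = 11+2 = 13 → [0, 7, 9, 11, 13]

13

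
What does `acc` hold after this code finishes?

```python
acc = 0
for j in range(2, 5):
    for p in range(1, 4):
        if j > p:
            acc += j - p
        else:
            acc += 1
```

13

j=2,p=1: 2>1, acc = 0+1 = 1
j=2,p=2: not 2>2, acc = 1+1 = 2
j=2,p=3: not 2>3, acc = 2+1 = 3
j=3,p=1: 3>1, acc = 3+2 = 5
j=3,p=2: 3>2, acc = 5+1 = 6
j=3,p=3: not 3>3, acc = 6+1 = 7
j=4,p=1: 4>1, acc = 7+3 = 10
j=4,p=2: 4>2, acc = 10+2 = 12
j=4,p=3: 4>3, acc = 12+1 = 13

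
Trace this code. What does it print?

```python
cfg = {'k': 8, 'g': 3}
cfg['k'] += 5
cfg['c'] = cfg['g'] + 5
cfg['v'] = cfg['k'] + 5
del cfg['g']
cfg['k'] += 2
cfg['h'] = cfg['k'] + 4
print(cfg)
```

cfg['k'] = 8+5 = 13 → {'k': 13, 'g': 3}
cfg['c'] = cfg['g']+5 = 8 → {'k': 13, 'g': 3, 'c': 8}
cfg['v'] = cfg['k']+5 = 18 → {'k': 13, 'g': 3, 'c': 8, 'v': 18}
del 'g' → {'k': 13, 'c': 8, 'v': 18}
cfg['k'] = 13+2 = 15 → {'k': 15, 'c': 8, 'v': 18}
cfg['h'] = cfg['k']+4 = 19 → {'k': 15, 'c': 8, 'v': 18, 'h': 19}

{'k': 15, 'c': 8, 'v': 18, 'h': 19}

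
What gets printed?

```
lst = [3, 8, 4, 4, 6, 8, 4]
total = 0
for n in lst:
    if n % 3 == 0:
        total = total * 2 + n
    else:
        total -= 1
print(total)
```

4

n=3: %3==0, total = 0*2+3 = 3
n=8: not %3==0, total = 3-1 = 2
n=4: not %3==0, total = 2-1 = 1
n=4: not %3==0, total = 1-1 = 0
n=6: %3==0, total = 0*2+6 = 6
n=8: not %3==0, total = 6-1 = 5
n=4: not %3==0, total = 5-1 = 4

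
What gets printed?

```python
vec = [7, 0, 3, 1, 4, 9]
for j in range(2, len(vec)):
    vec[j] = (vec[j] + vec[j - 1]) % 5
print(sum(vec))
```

j=2: vec[2] = (3+0)%5 = 3 → [7, 0, 3, 1, 4, 9]
j=3: vec[3] = (1+3)%5 = 4 → [7, 0, 3, 4, 4, 9]
j=4: vec[4] = (4+4)%5 = 3 → [7, 0, 3, 4, 3, 9]
j=5: vec[5] = (9+3)%5 = 2 → [7, 0, 3, 4, 3, 2]
sum = 19

19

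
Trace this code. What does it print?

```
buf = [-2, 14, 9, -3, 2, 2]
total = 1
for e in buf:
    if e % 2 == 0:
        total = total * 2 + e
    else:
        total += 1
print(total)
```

70

e=-2: even, total = 1*2+(-2) = 0
e=14: even, total = 0*2+14 = 14
e=9: not even, total = 14+1 = 15
e=-3: not even, total = 15+1 = 16
e=2: even, total = 16*2+2 = 34
e=2: even, total = 34*2+2 = 70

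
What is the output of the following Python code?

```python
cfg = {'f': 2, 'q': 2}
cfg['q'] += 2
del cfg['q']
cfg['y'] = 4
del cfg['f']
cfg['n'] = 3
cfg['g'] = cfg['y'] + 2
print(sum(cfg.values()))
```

13

cfg['q'] = 2+2 = 4 → {'f': 2, 'q': 4}
del 'q' → {'f': 2}
cfg['y'] = 4 → {'f': 2, 'y': 4}
del 'f' → {'y': 4}
cfg['n'] = 3 → {'y': 4, 'n': 3}
cfg['g'] = cfg['y']+2 = 6 → {'y': 4, 'n': 3, 'g': 6}
sum of values = 13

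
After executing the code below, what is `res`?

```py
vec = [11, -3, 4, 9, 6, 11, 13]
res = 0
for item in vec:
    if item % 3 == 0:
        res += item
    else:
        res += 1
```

16

item=11: not %3==0, res = 0+1 = 1
item=-3: %3==0, res = 1+(-3) = -2
item=4: not %3==0, res = (-2)+1 = -1
item=9: %3==0, res = (-1)+9 = 8
item=6: %3==0, res = 8+6 = 14
item=11: not %3==0, res = 14+1 = 15
item=13: not %3==0, res = 15+1 = 16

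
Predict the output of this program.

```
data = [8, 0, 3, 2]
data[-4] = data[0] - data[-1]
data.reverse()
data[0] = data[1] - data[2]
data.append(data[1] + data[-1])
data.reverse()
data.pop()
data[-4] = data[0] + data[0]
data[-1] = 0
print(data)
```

data[-4] = data[0]-data[-1] = 8-2 = 6 → [6, 0, 3, 2]
reverse → [2, 3, 0, 6]
data[0] = data[1]-data[2] = 3-0 = 3 → [3, 3, 0, 6]
append data[1]+data[-1] = 3+6 = 9 → [3, 3, 0, 6, 9]
reverse → [9, 6, 0, 3, 3]
pop() removes 3 → [9, 6, 0, 3]
data[-4] = data[0]+data[0] = 9+9 = 18 → [18, 6, 0, 3]
data[-1] = 0 → [18, 6, 0, 0]

[18, 6, 0, 0]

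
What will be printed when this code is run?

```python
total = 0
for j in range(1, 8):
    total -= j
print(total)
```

-28

j=1: total = 0-1 = -1
j=2: total = (-1)-2 = -3
j=3: total = (-3)-3 = -6
j=4: total = (-6)-4 = -10
j=5: total = (-10)-5 = -15
j=6: total = (-15)-6 = -21
j=7: total = (-21)-7 = -28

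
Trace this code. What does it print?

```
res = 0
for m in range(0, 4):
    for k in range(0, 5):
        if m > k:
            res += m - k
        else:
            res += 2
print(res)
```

m=0,k=0: not 0>0, res = 0+2 = 2
m=0,k=1: not 0>1, res = 2+2 = 4
m=0,k=2: not 0>2, res = 4+2 = 6
m=0,k=3: not 0>3, res = 6+2 = 8
m=0,k=4: not 0>4, res = 8+2 = 10
m=1,k=0: 1>0, res = 10+1 = 11
m=1,k=1: not 1>1, res = 11+2 = 13
m=1,k=2: not 1>2, res = 13+2 = 15
m=1,k=3: not 1>3, res = 15+2 = 17
m=1,k=4: not 1>4, res = 17+2 = 19
m=2,k=0: 2>0, res = 19+2 = 21
m=2,k=1: 2>1, res = 21+1 = 22
m=2,k=2: not 2>2, res = 22+2 = 24
m=2,k=3: not 2>3, res = 24+2 = 26
m=2,k=4: not 2>4, res = 26+2 = 28
m=3,k=0: 3>0, res = 28+3 = 31
m=3,k=1: 3>1, res = 31+2 = 33
m=3,k=2: 3>2, res = 33+1 = 34
m=3,k=3: not 3>3, res = 34+2 = 36
m=3,k=4: not 3>4, res = 36+2 = 38

38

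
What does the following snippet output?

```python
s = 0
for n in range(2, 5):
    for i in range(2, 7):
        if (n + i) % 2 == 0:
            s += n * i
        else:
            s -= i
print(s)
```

n=2,i=2: even sum, s = 0+4 = 4
n=2,i=3: odd sum, s = 4-3 = 1
n=2,i=4: even sum, s = 1+8 = 9
n=2,i=5: odd sum, s = 9-5 = 4
n=2,i=6: even sum, s = 4+12 = 16
n=3,i=2: odd sum, s = 16-2 = 14
n=3,i=3: even sum, s = 14+9 = 23
n=3,i=4: odd sum, s = 23-4 = 19
n=3,i=5: even sum, s = 19+15 = 34
n=3,i=6: odd sum, s = 34-6 = 28
n=4,i=2: even sum, s = 28+8 = 36
n=4,i=3: odd sum, s = 36-3 = 33
n=4,i=4: even sum, s = 33+16 = 49
n=4,i=5: odd sum, s = 49-5 = 44
n=4,i=6: even sum, s = 44+24 = 68

68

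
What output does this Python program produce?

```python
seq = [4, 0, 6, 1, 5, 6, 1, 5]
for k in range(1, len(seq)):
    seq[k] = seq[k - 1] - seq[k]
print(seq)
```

k=1: seq[1] = 4-0 = 4 → [4, 4, 6, 1, 5, 6, 1, 5]
k=2: seq[2] = 4-6 = -2 → [4, 4, -2, 1, 5, 6, 1, 5]
k=3: seq[3] = (-2)-1 = -3 → [4, 4, -2, -3, 5, 6, 1, 5]
k=4: seq[4] = (-3)-5 = -8 → [4, 4, -2, -3, -8, 6, 1, 5]
k=5: seq[5] = (-8)-6 = -14 → [4, 4, -2, -3, -8, -14, 1, 5]
k=6: seq[6] = (-14)-1 = -15 → [4, 4, -2, -3, -8, -14, -15, 5]
k=7: seq[7] = (-15)-5 = -20 → [4, 4, -2, -3, -8, -14, -15, -20]

[4, 4, -2, -3, -8, -14, -15, -20]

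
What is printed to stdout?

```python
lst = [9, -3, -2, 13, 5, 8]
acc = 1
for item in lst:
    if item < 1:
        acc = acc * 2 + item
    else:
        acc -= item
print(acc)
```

item=9: not <1, acc = 1-9 = -8
item=-3: <1, acc = (-8)*2+(-3) = -19
item=-2: <1, acc = (-19)*2+(-2) = -40
item=13: not <1, acc = (-40)-13 = -53
item=5: not <1, acc = (-53)-5 = -58
item=8: not <1, acc = (-58)-8 = -66

-66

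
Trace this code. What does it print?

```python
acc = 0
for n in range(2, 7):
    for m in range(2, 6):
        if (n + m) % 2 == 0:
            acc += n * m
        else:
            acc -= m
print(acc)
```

n=2,m=2: even sum, acc = 0+4 = 4
n=2,m=3: odd sum, acc = 4-3 = 1
n=2,m=4: even sum, acc = 1+8 = 9
n=2,m=5: odd sum, acc = 9-5 = 4
n=3,m=2: odd sum, acc = 4-2 = 2
n=3,m=3: even sum, acc = 2+9 = 11
n=3,m=4: odd sum, acc = 11-4 = 7
n=3,m=5: even sum, acc = 7+15 = 22
n=4,m=2: even sum, acc = 22+8 = 30
n=4,m=3: odd sum, acc = 30-3 = 27
n=4,m=4: even sum, acc = 27+16 = 43
n=4,m=5: odd sum, acc = 43-5 = 38
n=5,m=2: odd sum, acc = 38-2 = 36
n=5,m=3: even sum, acc = 36+15 = 51
n=5,m=4: odd sum, acc = 51-4 = 47
n=5,m=5: even sum, acc = 47+25 = 72
n=6,m=2: even sum, acc = 72+12 = 84
n=6,m=3: odd sum, acc = 84-3 = 81
n=6,m=4: even sum, acc = 81+24 = 105
n=6,m=5: odd sum, acc = 105-5 = 100

100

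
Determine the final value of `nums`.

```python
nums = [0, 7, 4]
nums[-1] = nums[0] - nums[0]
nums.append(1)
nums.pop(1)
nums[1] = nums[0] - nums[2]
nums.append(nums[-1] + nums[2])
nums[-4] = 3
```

nums[-1] = nums[0]-nums[0] = 0-0 = 0 → [0, 7, 0]
append 1 → [0, 7, 0, 1]
pop(1) removes 7 → [0, 0, 1]
nums[1] = nums[0]-nums[2] = 0-1 = -1 → [0, -1, 1]
append nums[-1]+nums[2] = 1+1 = 2 → [0, -1, 1, 2]
nums[-4] = 3 → [3, -1, 1, 2]

[3, -1, 1, 2]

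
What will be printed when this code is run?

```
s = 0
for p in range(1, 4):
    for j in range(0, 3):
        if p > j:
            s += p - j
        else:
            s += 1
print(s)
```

p=1,j=0: 1>0, s = 0+1 = 1
p=1,j=1: not 1>1, s = 1+1 = 2
p=1,j=2: not 1>2, s = 2+1 = 3
p=2,j=0: 2>0, s = 3+2 = 5
p=2,j=1: 2>1, s = 5+1 = 6
p=2,j=2: not 2>2, s = 6+1 = 7
p=3,j=0: 3>0, s = 7+3 = 10
p=3,j=1: 3>1, s = 10+2 = 12
p=3,j=2: 3>2, s = 12+1 = 13

13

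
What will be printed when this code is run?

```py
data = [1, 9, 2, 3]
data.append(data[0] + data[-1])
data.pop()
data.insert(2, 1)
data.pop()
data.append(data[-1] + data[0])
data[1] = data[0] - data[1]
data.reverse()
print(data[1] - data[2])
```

1

append data[0]+data[-1] = 1+3 = 4 → [1, 9, 2, 3, 4]
pop() removes 4 → [1, 9, 2, 3]
insert 1 at 2 → [1, 9, 1, 2, 3]
pop() removes 3 → [1, 9, 1, 2]
append data[-1]+data[0] = 2+1 = 3 → [1, 9, 1, 2, 3]
data[1] = data[0]-data[1] = 1-9 = -8 → [1, -8, 1, 2, 3]
reverse → [3, 2, 1, -8, 1]
data[1]-data[2] = 2-1 = 1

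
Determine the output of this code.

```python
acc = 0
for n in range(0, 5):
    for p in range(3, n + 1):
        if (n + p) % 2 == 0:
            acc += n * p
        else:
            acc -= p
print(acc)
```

22

n=3,p=3: even sum, acc = 0+9 = 9
n=4,p=3: odd sum, acc = 9-3 = 6
n=4,p=4: even sum, acc = 6+16 = 22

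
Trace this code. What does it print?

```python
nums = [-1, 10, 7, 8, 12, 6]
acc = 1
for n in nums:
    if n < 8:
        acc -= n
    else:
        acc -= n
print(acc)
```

-41

n=-1: <8, acc = 1-(-1) = 2
n=10: not <8, acc = 2-10 = -8
n=7: <8, acc = (-8)-7 = -15
n=8: not <8, acc = (-15)-8 = -23
n=12: not <8, acc = (-23)-12 = -35
n=6: <8, acc = (-35)-6 = -41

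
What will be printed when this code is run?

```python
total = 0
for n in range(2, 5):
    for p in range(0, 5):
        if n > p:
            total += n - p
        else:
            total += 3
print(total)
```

n=2,p=0: 2>0, total = 0+2 = 2
n=2,p=1: 2>1, total = 2+1 = 3
n=2,p=2: not 2>2, total = 3+3 = 6
n=2,p=3: not 2>3, total = 6+3 = 9
n=2,p=4: not 2>4, total = 9+3 = 12
n=3,p=0: 3>0, total = 12+3 = 15
n=3,p=1: 3>1, total = 15+2 = 17
n=3,p=2: 3>2, total = 17+1 = 18
n=3,p=3: not 3>3, total = 18+3 = 21
n=3,p=4: not 3>4, total = 21+3 = 24
n=4,p=0: 4>0, total = 24+4 = 28
n=4,p=1: 4>1, total = 28+3 = 31
n=4,p=2: 4>2, total = 31+2 = 33
n=4,p=3: 4>3, total = 33+1 = 34
n=4,p=4: not 4>4, total = 34+3 = 37

37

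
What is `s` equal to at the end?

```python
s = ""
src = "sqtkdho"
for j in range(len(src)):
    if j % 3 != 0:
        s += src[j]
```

j=0: skip
j=1: add 'q' → 'q'
j=2: add 't' → 'qt'
j=3: skip
j=4: add 'd' → 'qtd'
j=5: add 'h' → 'qtdh'
j=6: skip

'qtdh'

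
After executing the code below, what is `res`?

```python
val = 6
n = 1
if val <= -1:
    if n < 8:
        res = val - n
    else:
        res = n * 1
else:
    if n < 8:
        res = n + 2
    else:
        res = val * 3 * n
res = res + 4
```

7

val=6, n=1
val <= -1 is False; n < 8 is True
→ res = n + 2 = 3
res = 3+4 = 7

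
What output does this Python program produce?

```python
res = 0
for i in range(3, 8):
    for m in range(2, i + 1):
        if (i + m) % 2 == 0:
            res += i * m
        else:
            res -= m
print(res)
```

i=3,m=2: odd sum, res = 0-2 = -2
i=3,m=3: even sum, res = (-2)+9 = 7
i=4,m=2: even sum, res = 7+8 = 15
i=4,m=3: odd sum, res = 15-3 = 12
i=4,m=4: even sum, res = 12+16 = 28
i=5,m=2: odd sum, res = 28-2 = 26
i=5,m=3: even sum, res = 26+15 = 41
i=5,m=4: odd sum, res = 41-4 = 37
i=5,m=5: even sum, res = 37+25 = 62
i=6,m=2: even sum, res = 62+12 = 74
i=6,m=3: odd sum, res = 74-3 = 71
i=6,m=4: even sum, res = 71+24 = 95
i=6,m=5: odd sum, res = 95-5 = 90
i=6,m=6: even sum, res = 90+36 = 126
i=7,m=2: odd sum, res = 126-2 = 124
i=7,m=3: even sum, res = 124+21 = 145
i=7,m=4: odd sum, res = 145-4 = 141
i=7,m=5: even sum, res = 141+35 = 176
i=7,m=6: odd sum, res = 176-6 = 170
i=7,m=7: even sum, res = 170+49 = 219

219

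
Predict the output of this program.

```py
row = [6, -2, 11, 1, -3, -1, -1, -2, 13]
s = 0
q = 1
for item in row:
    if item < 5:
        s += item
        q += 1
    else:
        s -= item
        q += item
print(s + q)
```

-1

item=6: not <5, s = 0-6 = -6; q=7
item=-2: <5, s = (-6)+(-2) = -8; q=8
item=11: not <5, s = (-8)-11 = -19; q=19
item=1: <5, s = (-19)+1 = -18; q=20
item=-3: <5, s = (-18)+(-3) = -21; q=21
item=-1: <5, s = (-21)+(-1) = -22; q=22
item=-1: <5, s = (-22)+(-1) = -23; q=23
item=-2: <5, s = (-23)+(-2) = -25; q=24
item=13: not <5, s = (-25)-13 = -38; q=37
s+q = (-38)+37 = -1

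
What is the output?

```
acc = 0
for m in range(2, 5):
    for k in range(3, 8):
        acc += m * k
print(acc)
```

225

m=2,k=3: acc = 0+6 = 6
m=2,k=4: acc = 6+8 = 14
m=2,k=5: acc = 14+10 = 24
m=2,k=6: acc = 24+12 = 36
m=2,k=7: acc = 36+14 = 50
m=3,k=3: acc = 50+9 = 59
m=3,k=4: acc = 59+12 = 71
m=3,k=5: acc = 71+15 = 86
m=3,k=6: acc = 86+18 = 104
m=3,k=7: acc = 104+21 = 125
m=4,k=3: acc = 125+12 = 137
m=4,k=4: acc = 137+16 = 153
m=4,k=5: acc = 153+20 = 173
m=4,k=6: acc = 173+24 = 197
m=4,k=7: acc = 197+28 = 225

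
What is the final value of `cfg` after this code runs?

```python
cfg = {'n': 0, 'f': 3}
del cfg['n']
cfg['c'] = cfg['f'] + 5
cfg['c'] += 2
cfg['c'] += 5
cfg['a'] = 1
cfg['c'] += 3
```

{'f': 3, 'c': 18, 'a': 1}

del 'n' → {'f': 3}
cfg['c'] = cfg['f']+5 = 8 → {'f': 3, 'c': 8}
cfg['c'] = 8+2 = 10 → {'f': 3, 'c': 10}
cfg['c'] = 10+5 = 15 → {'f': 3, 'c': 15}
cfg['a'] = 1 → {'f': 3, 'c': 15, 'a': 1}
cfg['c'] = 15+3 = 18 → {'f': 3, 'c': 18, 'a': 1}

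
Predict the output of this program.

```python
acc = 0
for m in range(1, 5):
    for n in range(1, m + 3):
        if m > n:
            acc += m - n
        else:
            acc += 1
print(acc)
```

m=1,n=1: not 1>1, acc = 0+1 = 1
m=1,n=2: not 1>2, acc = 1+1 = 2
m=1,n=3: not 1>3, acc = 2+1 = 3
m=2,n=1: 2>1, acc = 3+1 = 4
m=2,n=2: not 2>2, acc = 4+1 = 5
m=2,n=3: not 2>3, acc = 5+1 = 6
m=2,n=4: not 2>4, acc = 6+1 = 7
m=3,n=1: 3>1, acc = 7+2 = 9
m=3,n=2: 3>2, acc = 9+1 = 10
m=3,n=3: not 3>3, acc = 10+1 = 11
m=3,n=4: not 3>4, acc = 11+1 = 12
m=3,n=5: not 3>5, acc = 12+1 = 13
m=4,n=1: 4>1, acc = 13+3 = 16
m=4,n=2: 4>2, acc = 16+2 = 18
m=4,n=3: 4>3, acc = 18+1 = 19
m=4,n=4: not 4>4, acc = 19+1 = 20
m=4,n=5: not 4>5, acc = 20+1 = 21
m=4,n=6: not 4>6, acc = 21+1 = 22

22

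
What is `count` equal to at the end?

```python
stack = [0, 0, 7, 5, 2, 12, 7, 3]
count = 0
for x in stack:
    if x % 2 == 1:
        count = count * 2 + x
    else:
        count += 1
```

x=0: not odd, count = 0+1 = 1
x=0: not odd, count = 1+1 = 2
x=7: odd, count = 2*2+7 = 11
x=5: odd, count = 11*2+5 = 27
x=2: not odd, count = 27+1 = 28
x=12: not odd, count = 28+1 = 29
x=7: odd, count = 29*2+7 = 65
x=3: odd, count = 65*2+3 = 133

133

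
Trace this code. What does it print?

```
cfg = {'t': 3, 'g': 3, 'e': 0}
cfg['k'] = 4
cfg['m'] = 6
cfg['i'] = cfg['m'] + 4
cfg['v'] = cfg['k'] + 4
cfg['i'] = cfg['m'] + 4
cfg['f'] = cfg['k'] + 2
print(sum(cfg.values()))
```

cfg['k'] = 4 → {'t': 3, 'g': 3, 'e': 0, 'k': 4}
cfg['m'] = 6 → {'t': 3, 'g': 3, 'e': 0, 'k': 4, 'm': 6}
cfg['i'] = cfg['m']+4 = 10 → {'t': 3, 'g': 3, 'e': 0, 'k': 4, 'm': 6, 'i': 10}
cfg['v'] = cfg['k']+4 = 8 → {'t': 3, 'g': 3, 'e': 0, 'k': 4, 'm': 6, 'i': 10, 'v': 8}
cfg['i'] = cfg['m']+4 = 10 → {'t': 3, 'g': 3, 'e': 0, 'k': 4, 'm': 6, 'i': 10, 'v': 8}
cfg['f'] = cfg['k']+2 = 6 → {'t': 3, 'g': 3, 'e': 0, 'k': 4, 'm': 6, 'i': 10, 'v': 8, 'f': 6}
sum of values = 40

40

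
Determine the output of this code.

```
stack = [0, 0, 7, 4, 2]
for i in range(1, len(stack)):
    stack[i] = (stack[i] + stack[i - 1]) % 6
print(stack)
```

[0, 0, 1, 5, 1]

i=1: stack[1] = (0+0)%6 = 0 → [0, 0, 7, 4, 2]
i=2: stack[2] = (7+0)%6 = 1 → [0, 0, 1, 4, 2]
i=3: stack[3] = (4+1)%6 = 5 → [0, 0, 1, 5, 2]
i=4: stack[4] = (2+5)%6 = 1 → [0, 0, 1, 5, 1]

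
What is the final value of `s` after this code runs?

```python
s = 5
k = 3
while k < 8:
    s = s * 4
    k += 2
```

320

k=3: s = 5*4 = 20
k=5: s = 20*4 = 80
k=7: s = 80*4 = 320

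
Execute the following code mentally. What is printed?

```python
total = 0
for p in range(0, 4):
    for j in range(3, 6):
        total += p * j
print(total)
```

72

p=0,j=3: total = 0+0 = 0
p=0,j=4: total = 0+0 = 0
p=0,j=5: total = 0+0 = 0
p=1,j=3: total = 0+3 = 3
p=1,j=4: total = 3+4 = 7
p=1,j=5: total = 7+5 = 12
p=2,j=3: total = 12+6 = 18
p=2,j=4: total = 18+8 = 26
p=2,j=5: total = 26+10 = 36
p=3,j=3: total = 36+9 = 45
p=3,j=4: total = 45+12 = 57
p=3,j=5: total = 57+15 = 72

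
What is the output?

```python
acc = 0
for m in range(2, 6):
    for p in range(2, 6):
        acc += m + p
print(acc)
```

m=2,p=2: acc = 0+4 = 4
m=2,p=3: acc = 4+5 = 9
m=2,p=4: acc = 9+6 = 15
m=2,p=5: acc = 15+7 = 22
m=3,p=2: acc = 22+5 = 27
m=3,p=3: acc = 27+6 = 33
m=3,p=4: acc = 33+7 = 40
m=3,p=5: acc = 40+8 = 48
m=4,p=2: acc = 48+6 = 54
m=4,p=3: acc = 54+7 = 61
m=4,p=4: acc = 61+8 = 69
m=4,p=5: acc = 69+9 = 78
m=5,p=2: acc = 78+7 = 85
m=5,p=3: acc = 85+8 = 93
m=5,p=4: acc = 93+9 = 102
m=5,p=5: acc = 102+10 = 112

112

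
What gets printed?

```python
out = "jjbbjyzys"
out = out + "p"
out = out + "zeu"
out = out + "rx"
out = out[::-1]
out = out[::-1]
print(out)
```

jjbbjyzyspzeurx

+ 'p' → 'jjbbjyzysp'
+ 'zeu' → 'jjbbjyzyspzeu'
+ 'rx' → 'jjbbjyzyspzeurx'
reverse → 'xruezpsyzyjbbjj'
reverse → 'jjbbjyzyspzeurx'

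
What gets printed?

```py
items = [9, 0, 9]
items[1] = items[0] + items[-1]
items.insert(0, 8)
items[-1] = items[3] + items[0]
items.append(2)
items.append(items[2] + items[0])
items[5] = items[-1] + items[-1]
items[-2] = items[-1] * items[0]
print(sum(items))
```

520

items[1] = items[0]+items[-1] = 9+9 = 18 → [9, 18, 9]
insert 8 at 0 → [8, 9, 18, 9]
items[-1] = items[3]+items[0] = 9+8 = 17 → [8, 9, 18, 17]
append 2 → [8, 9, 18, 17, 2]
append items[2]+items[0] = 18+8 = 26 → [8, 9, 18, 17, 2, 26]
items[5] = items[-1]+items[-1] = 26+26 = 52 → [8, 9, 18, 17, 2, 52]
items[-2] = items[-1]*items[0] = 52*8 = 416 → [8, 9, 18, 17, 416, 52]
sum = 520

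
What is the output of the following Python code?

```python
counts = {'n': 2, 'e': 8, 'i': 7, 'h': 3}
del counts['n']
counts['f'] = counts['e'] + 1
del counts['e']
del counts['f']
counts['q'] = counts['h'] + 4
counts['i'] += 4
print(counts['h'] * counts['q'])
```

21

del 'n' → {'e': 8, 'i': 7, 'h': 3}
counts['f'] = counts['e']+1 = 9 → {'e': 8, 'i': 7, 'h': 3, 'f': 9}
del 'e' → {'i': 7, 'h': 3, 'f': 9}
del 'f' → {'i': 7, 'h': 3}
counts['q'] = counts['h']+4 = 7 → {'i': 7, 'h': 3, 'q': 7}
counts['i'] = 7+4 = 11 → {'i': 11, 'h': 3, 'q': 7}
counts['h']*counts['q'] = 3*7 = 21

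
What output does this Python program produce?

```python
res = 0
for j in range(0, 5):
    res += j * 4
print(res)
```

40

j=0: res = 0+0*4 = 0
j=1: res = 0+1*4 = 4
j=2: res = 4+2*4 = 12
j=3: res = 12+3*4 = 24
j=4: res = 24+4*4 = 40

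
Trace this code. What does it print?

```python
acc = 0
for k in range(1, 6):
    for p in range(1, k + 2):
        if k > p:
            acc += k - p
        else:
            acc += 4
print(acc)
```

k=1,p=1: not 1>1, acc = 0+4 = 4
k=1,p=2: not 1>2, acc = 4+4 = 8
k=2,p=1: 2>1, acc = 8+1 = 9
k=2,p=2: not 2>2, acc = 9+4 = 13
k=2,p=3: not 2>3, acc = 13+4 = 17
k=3,p=1: 3>1, acc = 17+2 = 19
k=3,p=2: 3>2, acc = 19+1 = 20
k=3,p=3: not 3>3, acc = 20+4 = 24
k=3,p=4: not 3>4, acc = 24+4 = 28
k=4,p=1: 4>1, acc = 28+3 = 31
k=4,p=2: 4>2, acc = 31+2 = 33
k=4,p=3: 4>3, acc = 33+1 = 34
k=4,p=4: not 4>4, acc = 34+4 = 38
k=4,p=5: not 4>5, acc = 38+4 = 42
k=5,p=1: 5>1, acc = 42+4 = 46
k=5,p=2: 5>2, acc = 46+3 = 49
k=5,p=3: 5>3, acc = 49+2 = 51
k=5,p=4: 5>4, acc = 51+1 = 52
k=5,p=5: not 5>5, acc = 52+4 = 56
k=5,p=6: not 5>6, acc = 56+4 = 60

60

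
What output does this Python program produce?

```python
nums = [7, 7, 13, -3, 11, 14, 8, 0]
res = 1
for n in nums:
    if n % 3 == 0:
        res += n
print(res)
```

n=7: not %3==0
n=7: not %3==0
n=13: not %3==0
n=-3: %3==0, res = 1+(-3) = -2
n=11: not %3==0
n=14: not %3==0
n=8: not %3==0
n=0: %3==0, res = (-2)+0 = -2

-2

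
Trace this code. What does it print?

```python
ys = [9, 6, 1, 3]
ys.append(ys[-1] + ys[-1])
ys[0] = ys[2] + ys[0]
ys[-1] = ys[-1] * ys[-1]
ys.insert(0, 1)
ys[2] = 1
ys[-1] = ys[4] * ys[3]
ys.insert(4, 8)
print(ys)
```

[1, 10, 1, 1, 8, 3, 3]

append ys[-1]+ys[-1] = 3+3 = 6 → [9, 6, 1, 3, 6]
ys[0] = ys[2]+ys[0] = 1+9 = 10 → [10, 6, 1, 3, 6]
ys[-1] = ys[-1]*ys[-1] = 6*6 = 36 → [10, 6, 1, 3, 36]
insert 1 at 0 → [1, 10, 6, 1, 3, 36]
ys[2] = 1 → [1, 10, 1, 1, 3, 36]
ys[-1] = ys[4]*ys[3] = 3*1 = 3 → [1, 10, 1, 1, 3, 3]
insert 8 at 4 → [1, 10, 1, 1, 8, 3, 3]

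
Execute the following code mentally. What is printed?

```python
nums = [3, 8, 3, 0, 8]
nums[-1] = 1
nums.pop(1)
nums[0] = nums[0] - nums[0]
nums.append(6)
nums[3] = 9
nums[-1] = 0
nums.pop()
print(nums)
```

[0, 3, 0, 9]

nums[-1] = 1 → [3, 8, 3, 0, 1]
pop(1) removes 8 → [3, 3, 0, 1]
nums[0] = nums[0]-nums[0] = 3-3 = 0 → [0, 3, 0, 1]
append 6 → [0, 3, 0, 1, 6]
nums[3] = 9 → [0, 3, 0, 9, 6]
nums[-1] = 0 → [0, 3, 0, 9, 0]
pop() removes 0 → [0, 3, 0, 9]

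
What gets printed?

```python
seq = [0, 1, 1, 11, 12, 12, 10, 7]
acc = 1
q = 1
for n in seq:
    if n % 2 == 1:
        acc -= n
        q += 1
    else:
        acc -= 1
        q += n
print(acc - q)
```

-62

n=0: not odd, acc = 1-1 = 0; q=1
n=1: odd, acc = 0-1 = -1; q=2
n=1: odd, acc = (-1)-1 = -2; q=3
n=11: odd, acc = (-2)-11 = -13; q=4
n=12: not odd, acc = (-13)-1 = -14; q=16
n=12: not odd, acc = (-14)-1 = -15; q=28
n=10: not odd, acc = (-15)-1 = -16; q=38
n=7: odd, acc = (-16)-7 = -23; q=39
acc-q = (-23)-39 = -62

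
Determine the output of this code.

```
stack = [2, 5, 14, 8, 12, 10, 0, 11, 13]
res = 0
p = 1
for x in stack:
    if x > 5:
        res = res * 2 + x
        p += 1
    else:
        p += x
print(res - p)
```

733

x=2: not >5; p=3
x=5: not >5; p=8
x=14: >5, res = 0*2+14 = 14; p=9
x=8: >5, res = 14*2+8 = 36; p=10
x=12: >5, res = 36*2+12 = 84; p=11
x=10: >5, res = 84*2+10 = 178; p=12
x=0: not >5; p=12
x=11: >5, res = 178*2+11 = 367; p=13
x=13: >5, res = 367*2+13 = 747; p=14
res-p = 747-14 = 733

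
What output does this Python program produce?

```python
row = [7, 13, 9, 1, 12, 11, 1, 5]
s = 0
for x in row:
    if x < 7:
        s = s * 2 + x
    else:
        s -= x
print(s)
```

-313

x=7: not <7, s = 0-7 = -7
x=13: not <7, s = (-7)-13 = -20
x=9: not <7, s = (-20)-9 = -29
x=1: <7, s = (-29)*2+1 = -57
x=12: not <7, s = (-57)-12 = -69
x=11: not <7, s = (-69)-11 = -80
x=1: <7, s = (-80)*2+1 = -159
x=5: <7, s = (-159)*2+5 = -313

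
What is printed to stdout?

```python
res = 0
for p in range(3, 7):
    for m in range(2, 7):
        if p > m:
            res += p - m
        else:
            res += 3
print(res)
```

50

p=3,m=2: 3>2, res = 0+1 = 1
p=3,m=3: not 3>3, res = 1+3 = 4
p=3,m=4: not 3>4, res = 4+3 = 7
p=3,m=5: not 3>5, res = 7+3 = 10
p=3,m=6: not 3>6, res = 10+3 = 13
p=4,m=2: 4>2, res = 13+2 = 15
p=4,m=3: 4>3, res = 15+1 = 16
p=4,m=4: not 4>4, res = 16+3 = 19
p=4,m=5: not 4>5, res = 19+3 = 22
p=4,m=6: not 4>6, res = 22+3 = 25
p=5,m=2: 5>2, res = 25+3 = 28
p=5,m=3: 5>3, res = 28+2 = 30
p=5,m=4: 5>4, res = 30+1 = 31
p=5,m=5: not 5>5, res = 31+3 = 34
p=5,m=6: not 5>6, res = 34+3 = 37
p=6,m=2: 6>2, res = 37+4 = 41
p=6,m=3: 6>3, res = 41+3 = 44
p=6,m=4: 6>4, res = 44+2 = 46
p=6,m=5: 6>5, res = 46+1 = 47
p=6,m=6: not 6>6, res = 47+3 = 50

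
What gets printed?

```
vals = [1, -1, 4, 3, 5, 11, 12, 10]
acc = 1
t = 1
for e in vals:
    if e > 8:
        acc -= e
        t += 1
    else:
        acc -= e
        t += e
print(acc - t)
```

-60

e=1: not >8, acc = 1-1 = 0; t=2
e=-1: not >8, acc = 0-(-1) = 1; t=1
e=4: not >8, acc = 1-4 = -3; t=5
e=3: not >8, acc = (-3)-3 = -6; t=8
e=5: not >8, acc = (-6)-5 = -11; t=13
e=11: >8, acc = (-11)-11 = -22; t=14
e=12: >8, acc = (-22)-12 = -34; t=15
e=10: >8, acc = (-34)-10 = -44; t=16
acc-t = (-44)-16 = -60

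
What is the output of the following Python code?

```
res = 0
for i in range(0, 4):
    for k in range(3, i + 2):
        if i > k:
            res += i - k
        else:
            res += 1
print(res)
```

i=2,k=3: not 2>3, res = 0+1 = 1
i=3,k=3: not 3>3, res = 1+1 = 2
i=3,k=4: not 3>4, res = 2+1 = 3

3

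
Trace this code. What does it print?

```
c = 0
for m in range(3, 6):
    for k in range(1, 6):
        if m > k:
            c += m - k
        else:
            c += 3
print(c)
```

37

m=3,k=1: 3>1, c = 0+2 = 2
m=3,k=2: 3>2, c = 2+1 = 3
m=3,k=3: not 3>3, c = 3+3 = 6
m=3,k=4: not 3>4, c = 6+3 = 9
m=3,k=5: not 3>5, c = 9+3 = 12
m=4,k=1: 4>1, c = 12+3 = 15
m=4,k=2: 4>2, c = 15+2 = 17
m=4,k=3: 4>3, c = 17+1 = 18
m=4,k=4: not 4>4, c = 18+3 = 21
m=4,k=5: not 4>5, c = 21+3 = 24
m=5,k=1: 5>1, c = 24+4 = 28
m=5,k=2: 5>2, c = 28+3 = 31
m=5,k=3: 5>3, c = 31+2 = 33
m=5,k=4: 5>4, c = 33+1 = 34
m=5,k=5: not 5>5, c = 34+3 = 37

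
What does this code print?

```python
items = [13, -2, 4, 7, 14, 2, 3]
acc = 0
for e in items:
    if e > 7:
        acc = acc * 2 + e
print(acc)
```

e=13: >7, acc = 0*2+13 = 13
e=-2: not >7
e=4: not >7
e=7: not >7
e=14: >7, acc = 13*2+14 = 40
e=2: not >7
e=3: not >7

40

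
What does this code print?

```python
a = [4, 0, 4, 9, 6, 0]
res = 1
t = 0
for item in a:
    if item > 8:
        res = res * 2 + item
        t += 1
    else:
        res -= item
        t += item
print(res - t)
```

item=4: not >8, res = 1-4 = -3; t=4
item=0: not >8, res = (-3)-0 = -3; t=4
item=4: not >8, res = (-3)-4 = -7; t=8
item=9: >8, res = (-7)*2+9 = -5; t=9
item=6: not >8, res = (-5)-6 = -11; t=15
item=0: not >8, res = (-11)-0 = -11; t=15
res-t = (-11)-15 = -26

-26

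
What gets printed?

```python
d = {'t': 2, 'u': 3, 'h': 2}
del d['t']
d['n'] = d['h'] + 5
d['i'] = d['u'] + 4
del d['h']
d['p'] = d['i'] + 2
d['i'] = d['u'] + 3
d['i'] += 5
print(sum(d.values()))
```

30

del 't' → {'u': 3, 'h': 2}
d['n'] = d['h']+5 = 7 → {'u': 3, 'h': 2, 'n': 7}
d['i'] = d['u']+4 = 7 → {'u': 3, 'h': 2, 'n': 7, 'i': 7}
del 'h' → {'u': 3, 'n': 7, 'i': 7}
d['p'] = d['i']+2 = 9 → {'u': 3, 'n': 7, 'i': 7, 'p': 9}
d['i'] = d['u']+3 = 6 → {'u': 3, 'n': 7, 'i': 6, 'p': 9}
d['i'] = 6+5 = 11 → {'u': 3, 'n': 7, 'i': 11, 'p': 9}
sum of values = 30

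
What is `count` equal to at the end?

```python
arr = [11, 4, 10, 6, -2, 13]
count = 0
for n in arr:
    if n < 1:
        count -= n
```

2

n=11: not <1
n=4: not <1
n=10: not <1
n=6: not <1
n=-2: <1, count = 0-(-2) = 2
n=13: not <1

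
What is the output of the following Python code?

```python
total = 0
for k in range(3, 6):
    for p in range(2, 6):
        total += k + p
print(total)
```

k=3,p=2: total = 0+5 = 5
k=3,p=3: total = 5+6 = 11
k=3,p=4: total = 11+7 = 18
k=3,p=5: total = 18+8 = 26
k=4,p=2: total = 26+6 = 32
k=4,p=3: total = 32+7 = 39
k=4,p=4: total = 39+8 = 47
k=4,p=5: total = 47+9 = 56
k=5,p=2: total = 56+7 = 63
k=5,p=3: total = 63+8 = 71
k=5,p=4: total = 71+9 = 80
k=5,p=5: total = 80+10 = 90

90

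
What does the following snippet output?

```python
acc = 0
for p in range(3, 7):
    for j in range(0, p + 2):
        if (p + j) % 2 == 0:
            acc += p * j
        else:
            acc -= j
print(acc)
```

p=3,j=0: odd sum, acc = 0-0 = 0
p=3,j=1: even sum, acc = 0+3 = 3
p=3,j=2: odd sum, acc = 3-2 = 1
p=3,j=3: even sum, acc = 1+9 = 10
p=3,j=4: odd sum, acc = 10-4 = 6
p=4,j=0: even sum, acc = 6+0 = 6
p=4,j=1: odd sum, acc = 6-1 = 5
p=4,j=2: even sum, acc = 5+8 = 13
p=4,j=3: odd sum, acc = 13-3 = 10
p=4,j=4: even sum, acc = 10+16 = 26
p=4,j=5: odd sum, acc = 26-5 = 21
p=5,j=0: odd sum, acc = 21-0 = 21
p=5,j=1: even sum, acc = 21+5 = 26
p=5,j=2: odd sum, acc = 26-2 = 24
p=5,j=3: even sum, acc = 24+15 = 39
p=5,j=4: odd sum, acc = 39-4 = 35
p=5,j=5: even sum, acc = 35+25 = 60
p=5,j=6: odd sum, acc = 60-6 = 54
p=6,j=0: even sum, acc = 54+0 = 54
p=6,j=1: odd sum, acc = 54-1 = 53
p=6,j=2: even sum, acc = 53+12 = 65
p=6,j=3: odd sum, acc = 65-3 = 62
p=6,j=4: even sum, acc = 62+24 = 86
p=6,j=5: odd sum, acc = 86-5 = 81
p=6,j=6: even sum, acc = 81+36 = 117
p=6,j=7: odd sum, acc = 117-7 = 110

110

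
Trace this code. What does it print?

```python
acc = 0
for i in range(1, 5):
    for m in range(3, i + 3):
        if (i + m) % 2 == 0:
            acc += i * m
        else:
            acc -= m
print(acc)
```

i=1,m=3: even sum, acc = 0+3 = 3
i=2,m=3: odd sum, acc = 3-3 = 0
i=2,m=4: even sum, acc = 0+8 = 8
i=3,m=3: even sum, acc = 8+9 = 17
i=3,m=4: odd sum, acc = 17-4 = 13
i=3,m=5: even sum, acc = 13+15 = 28
i=4,m=3: odd sum, acc = 28-3 = 25
i=4,m=4: even sum, acc = 25+16 = 41
i=4,m=5: odd sum, acc = 41-5 = 36
i=4,m=6: even sum, acc = 36+24 = 60

60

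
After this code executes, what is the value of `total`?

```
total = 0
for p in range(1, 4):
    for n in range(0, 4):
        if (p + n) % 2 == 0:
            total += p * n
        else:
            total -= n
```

p=1,n=0: odd sum, total = 0-0 = 0
p=1,n=1: even sum, total = 0+1 = 1
p=1,n=2: odd sum, total = 1-2 = -1
p=1,n=3: even sum, total = (-1)+3 = 2
p=2,n=0: even sum, total = 2+0 = 2
p=2,n=1: odd sum, total = 2-1 = 1
p=2,n=2: even sum, total = 1+4 = 5
p=2,n=3: odd sum, total = 5-3 = 2
p=3,n=0: odd sum, total = 2-0 = 2
p=3,n=1: even sum, total = 2+3 = 5
p=3,n=2: odd sum, total = 5-2 = 3
p=3,n=3: even sum, total = 3+9 = 12

12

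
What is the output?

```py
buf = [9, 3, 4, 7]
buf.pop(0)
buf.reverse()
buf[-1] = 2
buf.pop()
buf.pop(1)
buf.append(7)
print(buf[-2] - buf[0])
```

0

pop(0) removes 9 → [3, 4, 7]
reverse → [7, 4, 3]
buf[-1] = 2 → [7, 4, 2]
pop() removes 2 → [7, 4]
pop(1) removes 4 → [7]
append 7 → [7, 7]
buf[-2]-buf[0] = 7-7 = 0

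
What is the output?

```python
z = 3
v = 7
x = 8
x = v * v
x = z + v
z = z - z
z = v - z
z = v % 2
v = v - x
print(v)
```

-3

x = 7*7 = 49
x = 3+7 = 10
z = 3-3 = 0
z = 7-0 = 7
z = 7%2 = 1
v = 7-10 = -3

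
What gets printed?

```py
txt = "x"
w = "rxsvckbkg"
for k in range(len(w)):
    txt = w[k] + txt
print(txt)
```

gkbkcvsxrx

k=0: prepend 'r' → 'rx'
k=1: prepend 'x' → 'xrx'
k=2: prepend 's' → 'sxrx'
k=3: prepend 'v' → 'vsxrx'
k=4: prepend 'c' → 'cvsxrx'
k=5: prepend 'k' → 'kcvsxrx'
k=6: prepend 'b' → 'bkcvsxrx'
k=7: prepend 'k' → 'kbkcvsxrx'
k=8: prepend 'g' → 'gkbkcvsxrx'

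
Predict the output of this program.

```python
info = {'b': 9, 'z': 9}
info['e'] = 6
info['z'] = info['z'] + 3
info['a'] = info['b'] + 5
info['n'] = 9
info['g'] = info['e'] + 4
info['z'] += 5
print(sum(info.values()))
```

info['e'] = 6 → {'b': 9, 'z': 9, 'e': 6}
info['z'] = info['z']+3 = 12 → {'b': 9, 'z': 12, 'e': 6}
info['a'] = info['b']+5 = 14 → {'b': 9, 'z': 12, 'e': 6, 'a': 14}
info['n'] = 9 → {'b': 9, 'z': 12, 'e': 6, 'a': 14, 'n': 9}
info['g'] = info['e']+4 = 10 → {'b': 9, 'z': 12, 'e': 6, 'a': 14, 'n': 9, 'g': 10}
info['z'] = 12+5 = 17 → {'b': 9, 'z': 17, 'e': 6, 'a': 14, 'n': 9, 'g': 10}
sum of values = 65

65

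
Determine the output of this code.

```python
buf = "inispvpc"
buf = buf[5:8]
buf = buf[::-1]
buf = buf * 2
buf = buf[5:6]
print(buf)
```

slice [5:8] → 'vpc'
reverse → 'cpv'
repeat ×2 → 'cpvcpv'
slice [5:6] → 'v'

v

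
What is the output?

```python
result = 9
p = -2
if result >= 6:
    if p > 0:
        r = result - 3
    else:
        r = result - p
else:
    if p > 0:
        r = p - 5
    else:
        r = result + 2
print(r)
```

11

result=9, p=-2
result >= 6 is True; p > 0 is False
→ r = result - p = 11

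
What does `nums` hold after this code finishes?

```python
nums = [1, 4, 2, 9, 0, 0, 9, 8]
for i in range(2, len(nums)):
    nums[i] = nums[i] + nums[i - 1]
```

[1, 4, 6, 15, 15, 15, 24, 32]

i=2: nums[2] = 2+4 = 6 → [1, 4, 6, 9, 0, 0, 9, 8]
i=3: nums[3] = 9+6 = 15 → [1, 4, 6, 15, 0, 0, 9, 8]
i=4: nums[4] = 0+15 = 15 → [1, 4, 6, 15, 15, 0, 9, 8]
i=5: nums[5] = 0+15 = 15 → [1, 4, 6, 15, 15, 15, 9, 8]
i=6: nums[6] = 9+15 = 24 → [1, 4, 6, 15, 15, 15, 24, 8]
i=7: nums[7] = 8+24 = 32 → [1, 4, 6, 15, 15, 15, 24, 32]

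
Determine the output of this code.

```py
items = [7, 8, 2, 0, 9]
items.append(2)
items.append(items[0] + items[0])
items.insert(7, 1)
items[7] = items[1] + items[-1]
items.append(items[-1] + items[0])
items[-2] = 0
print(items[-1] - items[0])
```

9

append 2 → [7, 8, 2, 0, 9, 2]
append items[0]+items[0] = 7+7 = 14 → [7, 8, 2, 0, 9, 2, 14]
insert 1 at 7 → [7, 8, 2, 0, 9, 2, 14, 1]
items[7] = items[1]+items[-1] = 8+1 = 9 → [7, 8, 2, 0, 9, 2, 14, 9]
append items[-1]+items[0] = 9+7 = 16 → [7, 8, 2, 0, 9, 2, 14, 9, 16]
items[-2] = 0 → [7, 8, 2, 0, 9, 2, 14, 0, 16]
items[-1]-items[0] = 16-7 = 9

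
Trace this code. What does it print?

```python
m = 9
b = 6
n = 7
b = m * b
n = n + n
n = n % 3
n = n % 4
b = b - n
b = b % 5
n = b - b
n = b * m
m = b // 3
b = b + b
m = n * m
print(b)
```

b = 9*6 = 54
n = 7+7 = 14
n = 14%3 = 2
n = 2%4 = 2
b = 54-2 = 52
b = 52%5 = 2
n = 2-2 = 0
n = 2*9 = 18
m = 2//3 = 0
b = 2+2 = 4
m = 18*0 = 0

4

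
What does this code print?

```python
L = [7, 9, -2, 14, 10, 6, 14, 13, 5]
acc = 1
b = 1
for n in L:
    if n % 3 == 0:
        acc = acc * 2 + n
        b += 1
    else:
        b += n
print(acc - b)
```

n=7: not %3==0; b=8
n=9: %3==0, acc = 1*2+9 = 11; b=9
n=-2: not %3==0; b=7
n=14: not %3==0; b=21
n=10: not %3==0; b=31
n=6: %3==0, acc = 11*2+6 = 28; b=32
n=14: not %3==0; b=46
n=13: not %3==0; b=59
n=5: not %3==0; b=64
acc-b = 28-64 = -36

-36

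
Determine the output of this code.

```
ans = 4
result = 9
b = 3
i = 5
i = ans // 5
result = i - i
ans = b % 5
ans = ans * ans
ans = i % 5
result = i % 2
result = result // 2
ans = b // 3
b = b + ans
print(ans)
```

1

i = 4//5 = 0
result = 0-0 = 0
ans = 3%5 = 3
ans = 3*3 = 9
ans = 0%5 = 0
result = 0%2 = 0
result = 0//2 = 0
ans = 3//3 = 1
b = 3+1 = 4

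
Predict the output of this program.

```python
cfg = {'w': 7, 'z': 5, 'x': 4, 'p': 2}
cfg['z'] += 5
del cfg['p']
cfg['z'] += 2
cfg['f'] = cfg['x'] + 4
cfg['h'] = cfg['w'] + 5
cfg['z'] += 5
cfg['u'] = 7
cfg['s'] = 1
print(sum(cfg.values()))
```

cfg['z'] = 5+5 = 10 → {'w': 7, 'z': 10, 'x': 4, 'p': 2}
del 'p' → {'w': 7, 'z': 10, 'x': 4}
cfg['z'] = 10+2 = 12 → {'w': 7, 'z': 12, 'x': 4}
cfg['f'] = cfg['x']+4 = 8 → {'w': 7, 'z': 12, 'x': 4, 'f': 8}
cfg['h'] = cfg['w']+5 = 12 → {'w': 7, 'z': 12, 'x': 4, 'f': 8, 'h': 12}
cfg['z'] = 12+5 = 17 → {'w': 7, 'z': 17, 'x': 4, 'f': 8, 'h': 12}
cfg['u'] = 7 → {'w': 7, 'z': 17, 'x': 4, 'f': 8, 'h': 12, 'u': 7}
cfg['s'] = 1 → {'w': 7, 'z': 17, 'x': 4, 'f': 8, 'h': 12, 'u': 7, 's': 1}
sum of values = 56

56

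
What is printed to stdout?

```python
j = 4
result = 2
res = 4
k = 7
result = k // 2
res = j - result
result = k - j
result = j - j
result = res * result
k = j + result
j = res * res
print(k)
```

4

result = 7//2 = 3
res = 4-3 = 1
result = 7-4 = 3
result = 4-4 = 0
result = 1*0 = 0
k = 4+0 = 4
j = 1*1 = 1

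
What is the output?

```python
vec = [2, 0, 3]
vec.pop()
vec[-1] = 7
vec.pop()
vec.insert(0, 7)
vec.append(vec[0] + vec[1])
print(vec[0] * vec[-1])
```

pop() removes 3 → [2, 0]
vec[-1] = 7 → [2, 7]
pop() removes 7 → [2]
insert 7 at 0 → [7, 2]
append vec[0]+vec[1] = 7+2 = 9 → [7, 2, 9]
vec[0]*vec[-1] = 7*9 = 63

63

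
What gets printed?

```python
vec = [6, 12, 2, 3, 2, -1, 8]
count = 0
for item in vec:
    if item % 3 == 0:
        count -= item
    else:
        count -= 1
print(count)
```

-25

item=6: %3==0, count = 0-6 = -6
item=12: %3==0, count = (-6)-12 = -18
item=2: not %3==0, count = (-18)-1 = -19
item=3: %3==0, count = (-19)-3 = -22
item=2: not %3==0, count = (-22)-1 = -23
item=-1: not %3==0, count = (-23)-1 = -24
item=8: not %3==0, count = (-24)-1 = -25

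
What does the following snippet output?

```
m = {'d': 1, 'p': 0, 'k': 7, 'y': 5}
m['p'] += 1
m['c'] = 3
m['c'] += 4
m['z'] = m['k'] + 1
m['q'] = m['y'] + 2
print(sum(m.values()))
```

36

m['p'] = 0+1 = 1 → {'d': 1, 'p': 1, 'k': 7, 'y': 5}
m['c'] = 3 → {'d': 1, 'p': 1, 'k': 7, 'y': 5, 'c': 3}
m['c'] = 3+4 = 7 → {'d': 1, 'p': 1, 'k': 7, 'y': 5, 'c': 7}
m['z'] = m['k']+1 = 8 → {'d': 1, 'p': 1, 'k': 7, 'y': 5, 'c': 7, 'z': 8}
m['q'] = m['y']+2 = 7 → {'d': 1, 'p': 1, 'k': 7, 'y': 5, 'c': 7, 'z': 8, 'q': 7}
sum of values = 36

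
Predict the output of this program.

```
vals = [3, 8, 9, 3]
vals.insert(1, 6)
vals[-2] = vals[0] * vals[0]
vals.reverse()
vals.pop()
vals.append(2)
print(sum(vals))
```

28

insert 6 at 1 → [3, 6, 8, 9, 3]
vals[-2] = vals[0]*vals[0] = 3*3 = 9 → [3, 6, 8, 9, 3]
reverse → [3, 9, 8, 6, 3]
pop() removes 3 → [3, 9, 8, 6]
append 2 → [3, 9, 8, 6, 2]
sum = 28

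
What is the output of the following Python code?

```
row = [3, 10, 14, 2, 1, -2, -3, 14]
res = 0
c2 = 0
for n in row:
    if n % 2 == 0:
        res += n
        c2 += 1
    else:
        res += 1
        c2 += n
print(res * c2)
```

246

n=3: not even, res = 0+1 = 1; c2=3
n=10: even, res = 1+10 = 11; c2=4
n=14: even, res = 11+14 = 25; c2=5
n=2: even, res = 25+2 = 27; c2=6
n=1: not even, res = 27+1 = 28; c2=7
n=-2: even, res = 28+(-2) = 26; c2=8
n=-3: not even, res = 26+1 = 27; c2=5
n=14: even, res = 27+14 = 41; c2=6
res*c2 = 41*6 = 246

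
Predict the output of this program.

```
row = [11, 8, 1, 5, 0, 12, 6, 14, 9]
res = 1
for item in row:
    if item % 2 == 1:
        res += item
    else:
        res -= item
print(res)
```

item=11: odd, res = 1+11 = 12
item=8: not odd, res = 12-8 = 4
item=1: odd, res = 4+1 = 5
item=5: odd, res = 5+5 = 10
item=0: not odd, res = 10-0 = 10
item=12: not odd, res = 10-12 = -2
item=6: not odd, res = (-2)-6 = -8
item=14: not odd, res = (-8)-14 = -22
item=9: odd, res = (-22)+9 = -13

-13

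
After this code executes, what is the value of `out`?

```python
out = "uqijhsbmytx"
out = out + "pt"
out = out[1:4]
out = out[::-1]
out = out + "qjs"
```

'jiqqjs'

+ 'pt' → 'uqijhsbmytxpt'
slice [1:4] → 'qij'
reverse → 'jiq'
+ 'qjs' → 'jiqqjs'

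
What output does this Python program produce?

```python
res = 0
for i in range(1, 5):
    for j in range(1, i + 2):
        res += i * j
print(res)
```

i=1,j=1: res = 0+1 = 1
i=1,j=2: res = 1+2 = 3
i=2,j=1: res = 3+2 = 5
i=2,j=2: res = 5+4 = 9
i=2,j=3: res = 9+6 = 15
i=3,j=1: res = 15+3 = 18
i=3,j=2: res = 18+6 = 24
i=3,j=3: res = 24+9 = 33
i=3,j=4: res = 33+12 = 45
i=4,j=1: res = 45+4 = 49
i=4,j=2: res = 49+8 = 57
i=4,j=3: res = 57+12 = 69
i=4,j=4: res = 69+16 = 85
i=4,j=5: res = 85+20 = 105

105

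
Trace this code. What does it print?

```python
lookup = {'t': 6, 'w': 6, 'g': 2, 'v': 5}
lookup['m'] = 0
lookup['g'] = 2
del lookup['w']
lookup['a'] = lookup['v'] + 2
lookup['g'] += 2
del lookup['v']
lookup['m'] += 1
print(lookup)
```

{'t': 6, 'g': 4, 'm': 1, 'a': 7}

lookup['m'] = 0 → {'t': 6, 'w': 6, 'g': 2, 'v': 5, 'm': 0}
lookup['g'] = 2 → {'t': 6, 'w': 6, 'g': 2, 'v': 5, 'm': 0}
del 'w' → {'t': 6, 'g': 2, 'v': 5, 'm': 0}
lookup['a'] = lookup['v']+2 = 7 → {'t': 6, 'g': 2, 'v': 5, 'm': 0, 'a': 7}
lookup['g'] = 2+2 = 4 → {'t': 6, 'g': 4, 'v': 5, 'm': 0, 'a': 7}
del 'v' → {'t': 6, 'g': 4, 'm': 0, 'a': 7}
lookup['m'] = 0+1 = 1 → {'t': 6, 'g': 4, 'm': 1, 'a': 7}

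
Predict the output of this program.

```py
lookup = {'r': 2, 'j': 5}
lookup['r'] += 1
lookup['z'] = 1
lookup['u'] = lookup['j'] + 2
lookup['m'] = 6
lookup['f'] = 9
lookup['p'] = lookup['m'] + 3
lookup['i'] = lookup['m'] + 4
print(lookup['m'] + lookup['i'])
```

lookup['r'] = 2+1 = 3 → {'r': 3, 'j': 5}
lookup['z'] = 1 → {'r': 3, 'j': 5, 'z': 1}
lookup['u'] = lookup['j']+2 = 7 → {'r': 3, 'j': 5, 'z': 1, 'u': 7}
lookup['m'] = 6 → {'r': 3, 'j': 5, 'z': 1, 'u': 7, 'm': 6}
lookup['f'] = 9 → {'r': 3, 'j': 5, 'z': 1, 'u': 7, 'm': 6, 'f': 9}
lookup['p'] = lookup['m']+3 = 9 → {'r': 3, 'j': 5, 'z': 1, 'u': 7, 'm': 6, 'f': 9, 'p': 9}
lookup['i'] = lookup['m']+4 = 10 → {'r': 3, 'j': 5, 'z': 1, 'u': 7, 'm': 6, 'f': 9, 'p': 9, 'i': 10}
lookup['m']+lookup['i'] = 6+10 = 16

16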